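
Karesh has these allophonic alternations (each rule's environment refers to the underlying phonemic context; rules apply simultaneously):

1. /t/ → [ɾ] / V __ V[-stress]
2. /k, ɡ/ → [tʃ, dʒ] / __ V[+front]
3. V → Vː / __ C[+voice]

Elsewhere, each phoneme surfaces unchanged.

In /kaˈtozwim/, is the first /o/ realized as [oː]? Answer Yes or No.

Yes

/o/ (between /t/ and /z/) occurs before a voiced consonant → [oː] by rule 3.
The actual realization is [oː], which matches [oː].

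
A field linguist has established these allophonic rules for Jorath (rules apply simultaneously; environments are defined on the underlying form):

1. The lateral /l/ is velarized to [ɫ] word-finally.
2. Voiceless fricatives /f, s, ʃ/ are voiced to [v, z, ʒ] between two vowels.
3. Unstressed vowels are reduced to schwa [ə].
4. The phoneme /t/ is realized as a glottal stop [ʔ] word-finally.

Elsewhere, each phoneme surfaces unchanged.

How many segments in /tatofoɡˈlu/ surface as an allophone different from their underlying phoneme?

4

Segments that undergo a rule: /a/ → [ə] (rule 3); /o/ → [ə] (rule 3); /f/ → [v] (rule 2); /o/ → [ə] (rule 3).
All other segments surface unchanged.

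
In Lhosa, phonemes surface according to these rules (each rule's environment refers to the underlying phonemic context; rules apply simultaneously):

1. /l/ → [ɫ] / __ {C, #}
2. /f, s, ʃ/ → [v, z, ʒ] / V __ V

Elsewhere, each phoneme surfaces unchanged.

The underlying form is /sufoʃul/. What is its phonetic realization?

[suvoʒuɫ]

/s/ (word-initial) is in the target of rule 2 but the environment (between two vowels) is not met → [s].
Rule 2 applies to /f/ (between /u/ and /o/: between two vowels) → [v].
/ʃ/ — between /o/ and /u/, between two vowels — surfaces as [ʒ] (rule 2).
/l/ meets the environment for rule 1 (word-finally or immediately before a consonant) → [ɫ].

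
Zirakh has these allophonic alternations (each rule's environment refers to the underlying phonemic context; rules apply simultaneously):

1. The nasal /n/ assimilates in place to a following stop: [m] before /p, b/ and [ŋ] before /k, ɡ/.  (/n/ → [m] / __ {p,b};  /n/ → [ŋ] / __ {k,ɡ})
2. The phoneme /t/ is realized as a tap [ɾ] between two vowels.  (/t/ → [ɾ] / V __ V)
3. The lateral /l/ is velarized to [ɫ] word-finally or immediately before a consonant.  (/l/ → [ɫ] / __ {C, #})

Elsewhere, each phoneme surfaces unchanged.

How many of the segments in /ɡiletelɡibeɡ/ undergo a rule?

Segments that undergo a rule: /t/ → [ɾ] (rule 2); /l/ → [ɫ] (rule 3).
All other segments surface unchanged.

2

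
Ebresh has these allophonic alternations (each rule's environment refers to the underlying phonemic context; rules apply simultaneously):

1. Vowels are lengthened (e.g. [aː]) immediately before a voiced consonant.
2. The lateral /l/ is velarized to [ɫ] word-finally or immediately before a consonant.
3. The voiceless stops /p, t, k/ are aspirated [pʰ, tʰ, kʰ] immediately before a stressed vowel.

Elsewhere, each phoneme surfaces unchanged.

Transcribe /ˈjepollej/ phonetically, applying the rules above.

[ˈjepoːɫleːj]

/j/ (word-initial): no rule targets it → [j].
/e/ (between /j/ and /p/) is in the target of rule 1 but the environment (before a voiced consonant) is not met → [e].
/p/ (between /e/ and /o/) is in the target of rule 3 but the environment (immediately before a stressed vowel) is not met → [p].
/o/ — between /p/ and /l/, before a voiced consonant — surfaces as [oː] (rule 1).
/l/ — between /o/ and /l/, word-finally or immediately before a consonant — surfaces as [ɫ] (rule 2).
/l/ — between /l/ and /e/; rule 2 does not apply here → [l].
Rule 1 applies to /e/ (between /l/ and /j/: before a voiced consonant) → [eː].
/j/ (word-final) is unaffected → [j].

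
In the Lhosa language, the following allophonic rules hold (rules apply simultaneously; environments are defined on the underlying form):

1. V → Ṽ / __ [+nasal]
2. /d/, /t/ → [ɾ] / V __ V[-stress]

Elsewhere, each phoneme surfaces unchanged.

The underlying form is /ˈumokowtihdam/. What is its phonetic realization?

[ˈũmokowtihdãm]

/u/ — word-initial, before a nasal consonant — surfaces as [ũ] (rule 1).
/m/ (between /u/ and /o/) is unaffected → [m].
/o/ (between /m/ and /k/): rule 1 targets it, but not before a nasal consonant → unchanged [o].
/k/ (between /o/ and /o/) is unaffected → [k].
/o/ (between /k/ and /w/) fails the environment for rule 1, so it stays [o].
/w/ — not in any rule's target class → [w].
/t/ (between /w/ and /i/) fails the environment for rule 2, so it stays [t].
/i/ — between /t/ and /h/; rule 1 does not apply here → [i].
/h/ — not in any rule's target class → [h].
/d/ (between /h/ and /a/) is in the target of rule 2 but the environment (between a vowel and a following unstressed vowel) is not met → [d].
/a/ meets the environment for rule 1 (before a nasal consonant) → [ã].
/m/ — not in any rule's target class → [m].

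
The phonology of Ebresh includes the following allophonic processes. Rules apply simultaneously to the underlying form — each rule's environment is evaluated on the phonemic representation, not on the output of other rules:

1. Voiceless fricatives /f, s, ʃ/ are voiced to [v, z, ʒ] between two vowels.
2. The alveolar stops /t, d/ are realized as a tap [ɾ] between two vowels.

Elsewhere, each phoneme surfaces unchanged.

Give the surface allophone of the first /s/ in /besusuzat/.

/s/ (between /e/ and /u/) occurs between two vowels → [z] by rule 1.

[z]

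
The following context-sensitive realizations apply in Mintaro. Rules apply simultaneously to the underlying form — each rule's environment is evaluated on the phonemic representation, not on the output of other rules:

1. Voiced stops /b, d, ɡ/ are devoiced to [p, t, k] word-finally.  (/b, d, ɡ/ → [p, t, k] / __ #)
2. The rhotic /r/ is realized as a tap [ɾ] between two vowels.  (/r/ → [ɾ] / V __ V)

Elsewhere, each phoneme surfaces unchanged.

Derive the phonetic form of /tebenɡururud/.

[tebenɡuɾuɾut]

/t/ — not in any rule's target class → [t].
/e/ (between /t/ and /b/): no rule targets it → [e].
/b/ — between /e/ and /e/; rule 1 does not apply here → [b].
/e/ stays [e].
/n/ stays [n].
/ɡ/ (between /n/ and /u/) is in the target of rule 1 but the environment (word-finally) is not met → [ɡ].
/u/ stays [u].
/r/ meets the environment for rule 2 (between two vowels) → [ɾ].
/u/ — not in any rule's target class → [u].
/r/ meets the environment for rule 2 (between two vowels) → [ɾ].
/u/ (between /r/ and /d/) is unaffected → [u].
/d/ (word-final) occurs word-finally → [t] by rule 1.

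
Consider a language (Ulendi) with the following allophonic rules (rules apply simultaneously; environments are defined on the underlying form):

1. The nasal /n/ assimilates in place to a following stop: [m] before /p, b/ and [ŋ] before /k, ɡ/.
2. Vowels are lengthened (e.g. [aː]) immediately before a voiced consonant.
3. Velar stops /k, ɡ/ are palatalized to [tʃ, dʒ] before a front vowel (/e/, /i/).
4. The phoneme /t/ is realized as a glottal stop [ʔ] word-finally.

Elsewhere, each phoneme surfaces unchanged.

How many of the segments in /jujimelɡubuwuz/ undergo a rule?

6

Segments that undergo a rule: /u/ → [uː] (rule 2); /i/ → [iː] (rule 2); /e/ → [eː] (rule 2); /u/ → [uː] (rule 2); /u/ → [uː] (rule 2); /u/ → [uː] (rule 2).
All other segments surface unchanged.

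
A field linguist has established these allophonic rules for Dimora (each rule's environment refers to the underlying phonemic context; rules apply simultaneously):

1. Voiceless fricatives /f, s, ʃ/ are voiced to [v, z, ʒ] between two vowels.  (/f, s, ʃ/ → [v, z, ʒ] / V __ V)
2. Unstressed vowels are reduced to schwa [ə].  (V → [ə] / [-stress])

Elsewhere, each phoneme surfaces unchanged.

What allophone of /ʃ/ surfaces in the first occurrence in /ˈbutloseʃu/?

[ʒ]

/ʃ/ meets the environment for rule 1 (between two vowels) → [ʒ].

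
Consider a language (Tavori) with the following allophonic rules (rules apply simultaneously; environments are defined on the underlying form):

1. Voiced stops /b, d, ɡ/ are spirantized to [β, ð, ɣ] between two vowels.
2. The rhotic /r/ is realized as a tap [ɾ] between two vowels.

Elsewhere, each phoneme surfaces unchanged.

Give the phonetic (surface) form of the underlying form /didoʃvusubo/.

[diðoʃvusuβo]

/d/ (word-initial) fails the environment for rule 1, so it stays [d].
/d/ — between /i/ and /o/, between two vowels — surfaces as [ð] (rule 1).
/b/ (between /u/ and /o/): between two vowels, so rule 1 applies → [β].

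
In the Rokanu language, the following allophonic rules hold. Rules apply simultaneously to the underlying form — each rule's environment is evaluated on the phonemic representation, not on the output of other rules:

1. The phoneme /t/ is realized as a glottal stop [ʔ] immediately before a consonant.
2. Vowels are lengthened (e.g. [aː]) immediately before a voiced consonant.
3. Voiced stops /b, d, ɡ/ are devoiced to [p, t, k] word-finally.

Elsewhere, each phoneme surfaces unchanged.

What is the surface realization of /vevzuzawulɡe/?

/v/ stays [v].
/e/ — between /v/ and /v/, before a voiced consonant — surfaces as [eː] (rule 2).
/v/ (between /e/ and /z/): no rule targets it → [v].
/z/ — not in any rule's target class → [z].
Rule 2 applies to /u/ (between /z/ and /z/: before a voiced consonant) → [uː].
/z/ (between /u/ and /a/) is unaffected → [z].
/a/ (between /z/ and /w/): before a voiced consonant, so rule 2 applies → [aː].
/w/ stays [w].
/u/ meets the environment for rule 2 (before a voiced consonant) → [uː].
/l/ stays [l].
/ɡ/ (between /l/ and /e/) fails the environment for rule 3, so it stays [ɡ].
/e/ (word-final) fails the environment for rule 2, so it stays [e].

[veːvzuːzaːwuːlɡe]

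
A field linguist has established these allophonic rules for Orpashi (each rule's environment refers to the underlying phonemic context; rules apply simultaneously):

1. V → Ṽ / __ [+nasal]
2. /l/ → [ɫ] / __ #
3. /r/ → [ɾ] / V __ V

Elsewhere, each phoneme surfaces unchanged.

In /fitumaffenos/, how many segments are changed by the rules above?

Segments that undergo a rule: /u/ → [ũ] (rule 1); /e/ → [ẽ] (rule 1).
All other segments surface unchanged.

2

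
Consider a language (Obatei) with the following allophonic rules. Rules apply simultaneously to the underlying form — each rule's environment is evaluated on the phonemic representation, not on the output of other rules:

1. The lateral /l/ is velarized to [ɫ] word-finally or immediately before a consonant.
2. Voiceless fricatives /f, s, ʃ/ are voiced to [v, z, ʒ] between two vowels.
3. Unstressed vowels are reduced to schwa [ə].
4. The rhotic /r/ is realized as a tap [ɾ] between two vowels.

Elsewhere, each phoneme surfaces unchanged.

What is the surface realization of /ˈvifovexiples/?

/v/ — not in any rule's target class → [v].
/i/ (between /v/ and /f/): rule 3 targets it, but not in an unstressed syllable → unchanged [i].
/f/ meets the environment for rule 2 (between two vowels) → [v].
Rule 3 applies to /o/ (between /f/ and /v/: in an unstressed syllable) → [ə].
/v/ — not in any rule's target class → [v].
/e/ (between /v/ and /x/) occurs in an unstressed syllable → [ə] by rule 3.
/x/ — not in any rule's target class → [x].
/i/ meets the environment for rule 3 (in an unstressed syllable) → [ə].
/p/ — not in any rule's target class → [p].
/l/ (between /p/ and /e/): rule 1 targets it, but not word-finally or immediately before a consonant → unchanged [l].
/e/ (between /l/ and /s/): in an unstressed syllable, so rule 3 applies → [ə].
/s/ (word-final) is in the target of rule 2 but the environment (between two vowels) is not met → [s].

[ˈvivəvəxəpləs]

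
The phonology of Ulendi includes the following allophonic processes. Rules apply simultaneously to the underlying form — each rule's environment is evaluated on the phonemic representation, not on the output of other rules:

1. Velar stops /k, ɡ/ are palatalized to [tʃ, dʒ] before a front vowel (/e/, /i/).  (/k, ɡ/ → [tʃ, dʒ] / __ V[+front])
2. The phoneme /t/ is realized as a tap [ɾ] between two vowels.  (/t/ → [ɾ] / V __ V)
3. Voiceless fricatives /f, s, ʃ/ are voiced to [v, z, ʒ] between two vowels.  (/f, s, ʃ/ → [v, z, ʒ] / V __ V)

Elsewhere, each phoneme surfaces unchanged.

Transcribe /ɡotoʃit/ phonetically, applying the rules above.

[ɡoɾoʒit]

/ɡ/ — word-initial; rule 1 does not apply here → [ɡ].
/o/ (between /ɡ/ and /t/) is unaffected → [o].
/t/ (between /o/ and /o/): between two vowels, so rule 2 applies → [ɾ].
/o/ stays [o].
Rule 3 applies to /ʃ/ (between /o/ and /i/: between two vowels) → [ʒ].
/i/ — not in any rule's target class → [i].
/t/ (word-final) is in the target of rule 2 but the environment (between two vowels) is not met → [t].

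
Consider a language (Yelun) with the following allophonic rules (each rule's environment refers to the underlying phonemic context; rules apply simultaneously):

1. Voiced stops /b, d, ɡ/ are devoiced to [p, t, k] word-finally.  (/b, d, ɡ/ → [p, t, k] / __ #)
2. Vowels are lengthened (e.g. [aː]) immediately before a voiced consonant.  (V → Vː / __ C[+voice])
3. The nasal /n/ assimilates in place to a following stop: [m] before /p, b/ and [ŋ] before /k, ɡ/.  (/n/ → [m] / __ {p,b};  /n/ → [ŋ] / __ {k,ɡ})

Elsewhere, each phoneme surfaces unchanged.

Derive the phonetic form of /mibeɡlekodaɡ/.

[miːbeːɡlekoːdaːk]

/m/ — not in any rule's target class → [m].
/i/ meets the environment for rule 2 (before a voiced consonant) → [iː].
/b/ (between /i/ and /e/): rule 1 targets it, but not word-finally → unchanged [b].
/e/ meets the environment for rule 2 (before a voiced consonant) → [eː].
/ɡ/ — between /e/ and /l/; rule 1 does not apply here → [ɡ].
/l/ stays [l].
/e/ (between /l/ and /k/) fails the environment for rule 2, so it stays [e].
/k/ — not in any rule's target class → [k].
/o/ (between /k/ and /d/): before a voiced consonant, so rule 2 applies → [oː].
/d/ (between /o/ and /a/) fails the environment for rule 1, so it stays [d].
/a/ (between /d/ and /ɡ/): before a voiced consonant, so rule 2 applies → [aː].
/ɡ/ (word-final): word-finally, so rule 1 applies → [k].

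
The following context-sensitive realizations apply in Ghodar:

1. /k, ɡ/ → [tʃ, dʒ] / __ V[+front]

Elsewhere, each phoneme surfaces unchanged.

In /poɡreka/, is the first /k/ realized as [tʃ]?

/k/ (between /e/ and /a/) fails the environment for rule 1, so it stays [k].
The actual realization is [k], not [tʃ].

No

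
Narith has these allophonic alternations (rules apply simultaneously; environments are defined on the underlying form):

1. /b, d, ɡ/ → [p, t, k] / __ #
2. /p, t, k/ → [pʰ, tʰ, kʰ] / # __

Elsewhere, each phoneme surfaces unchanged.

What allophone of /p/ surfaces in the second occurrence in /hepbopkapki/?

/p/ (between /o/ and /k/): rule 2 targets it, but not word-initially → unchanged [p].

[p]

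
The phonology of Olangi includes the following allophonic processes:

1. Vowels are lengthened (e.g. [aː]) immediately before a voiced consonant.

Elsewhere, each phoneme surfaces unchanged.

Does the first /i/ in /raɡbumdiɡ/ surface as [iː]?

Rule 1 applies to /i/ (between /d/ and /ɡ/: before a voiced consonant) → [iː].
The actual realization is [iː], which matches [iː].

Yes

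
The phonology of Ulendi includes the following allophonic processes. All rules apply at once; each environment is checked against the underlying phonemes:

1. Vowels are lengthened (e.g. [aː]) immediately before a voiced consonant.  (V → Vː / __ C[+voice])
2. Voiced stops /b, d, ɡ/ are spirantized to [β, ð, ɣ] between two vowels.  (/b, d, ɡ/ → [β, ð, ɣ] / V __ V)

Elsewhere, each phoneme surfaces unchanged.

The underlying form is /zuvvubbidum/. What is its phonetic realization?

[zuːvvuːbbiːðuːm]

/z/ stays [z].
/u/ (between /z/ and /v/): before a voiced consonant, so rule 1 applies → [uː].
/v/ (between /u/ and /v/): no rule targets it → [v].
/v/ stays [v].
/u/ — between /v/ and /b/, before a voiced consonant — surfaces as [uː] (rule 1).
/b/ (between /u/ and /b/): rule 2 targets it, but not between two vowels → unchanged [b].
/b/ (between /b/ and /i/): rule 2 targets it, but not between two vowels → unchanged [b].
/i/ — between /b/ and /d/, before a voiced consonant — surfaces as [iː] (rule 1).
/d/ (between /i/ and /u/): between two vowels, so rule 2 applies → [ð].
/u/ — between /d/ and /m/, before a voiced consonant — surfaces as [uː] (rule 1).
/m/ — not in any rule's target class → [m].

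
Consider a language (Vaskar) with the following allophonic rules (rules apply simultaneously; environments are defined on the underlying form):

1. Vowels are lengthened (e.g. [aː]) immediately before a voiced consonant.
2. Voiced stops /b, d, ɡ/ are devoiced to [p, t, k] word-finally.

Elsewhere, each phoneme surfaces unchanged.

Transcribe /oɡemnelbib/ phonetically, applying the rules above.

/o/ meets the environment for rule 1 (before a voiced consonant) → [oː].
/ɡ/ (between /o/ and /e/) fails the environment for rule 2, so it stays [ɡ].
/e/ — between /ɡ/ and /m/, before a voiced consonant — surfaces as [eː] (rule 1).
/m/ (between /e/ and /n/) is unaffected → [m].
/n/ (between /m/ and /e/): no rule targets it → [n].
/e/ meets the environment for rule 1 (before a voiced consonant) → [eː].
/l/ (between /e/ and /b/): no rule targets it → [l].
/b/ (between /l/ and /i/) is in the target of rule 2 but the environment (word-finally) is not met → [b].
/i/ — between /b/ and /b/, before a voiced consonant — surfaces as [iː] (rule 1).
/b/ meets the environment for rule 2 (word-finally) → [p].

[oːɡeːmneːlbiːp]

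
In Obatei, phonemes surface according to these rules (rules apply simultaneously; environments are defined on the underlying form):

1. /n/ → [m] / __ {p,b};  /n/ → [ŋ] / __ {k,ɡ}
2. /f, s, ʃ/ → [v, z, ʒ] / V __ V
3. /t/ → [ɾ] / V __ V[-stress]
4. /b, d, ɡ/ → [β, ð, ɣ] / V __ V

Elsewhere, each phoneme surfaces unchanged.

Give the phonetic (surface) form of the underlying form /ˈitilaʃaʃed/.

Rule 3 applies to /t/ (between /i/ and /i/: between a vowel and a following unstressed vowel) → [ɾ].
Rule 2 applies to /ʃ/ (between /a/ and /a/: between two vowels) → [ʒ].
Rule 2 applies to /ʃ/ (between /a/ and /e/: between two vowels) → [ʒ].
/d/ (word-final) is in the target of rule 4 but the environment (between two vowels) is not met → [d].

[ˈiɾilaʒaʒed]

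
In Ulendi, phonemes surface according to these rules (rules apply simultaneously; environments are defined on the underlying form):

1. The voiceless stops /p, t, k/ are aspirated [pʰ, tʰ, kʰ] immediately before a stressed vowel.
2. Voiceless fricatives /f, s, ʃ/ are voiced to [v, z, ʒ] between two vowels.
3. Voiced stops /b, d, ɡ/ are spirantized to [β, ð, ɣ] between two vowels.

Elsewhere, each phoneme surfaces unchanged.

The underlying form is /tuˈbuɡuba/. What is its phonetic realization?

/t/ (word-initial): rule 1 targets it, but not immediately before a stressed vowel → unchanged [t].
/u/ — not in any rule's target class → [u].
/b/ — between /u/ and /u/, between two vowels — surfaces as [β] (rule 3).
/u/ stays [u].
/ɡ/ (between /u/ and /u/): between two vowels, so rule 3 applies → [ɣ].
/u/ (between /ɡ/ and /b/): no rule targets it → [u].
Rule 3 applies to /b/ (between /u/ and /a/: between two vowels) → [β].
/a/ (word-final) is unaffected → [a].

[tuˈβuɣuβa]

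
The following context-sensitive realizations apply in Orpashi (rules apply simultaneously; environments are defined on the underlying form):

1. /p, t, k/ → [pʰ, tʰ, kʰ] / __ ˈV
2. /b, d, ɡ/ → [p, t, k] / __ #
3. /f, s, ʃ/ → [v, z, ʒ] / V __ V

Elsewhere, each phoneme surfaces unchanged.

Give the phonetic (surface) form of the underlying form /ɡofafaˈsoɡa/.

/ɡ/ (word-initial): rule 2 targets it, but not word-finally → unchanged [ɡ].
/o/ stays [o].
/f/ (between /o/ and /a/) occurs between two vowels → [v] by rule 3.
/a/ — not in any rule's target class → [a].
/f/ — between /a/ and /a/, between two vowels — surfaces as [v] (rule 3).
/a/ — not in any rule's target class → [a].
/s/ (between /a/ and /o/): between two vowels, so rule 3 applies → [z].
/o/ (between /s/ and /ɡ/): no rule targets it → [o].
/ɡ/ (between /o/ and /a/) is in the target of rule 2 but the environment (word-finally) is not met → [ɡ].
/a/ — not in any rule's target class → [a].

[ɡovavaˈzoɡa]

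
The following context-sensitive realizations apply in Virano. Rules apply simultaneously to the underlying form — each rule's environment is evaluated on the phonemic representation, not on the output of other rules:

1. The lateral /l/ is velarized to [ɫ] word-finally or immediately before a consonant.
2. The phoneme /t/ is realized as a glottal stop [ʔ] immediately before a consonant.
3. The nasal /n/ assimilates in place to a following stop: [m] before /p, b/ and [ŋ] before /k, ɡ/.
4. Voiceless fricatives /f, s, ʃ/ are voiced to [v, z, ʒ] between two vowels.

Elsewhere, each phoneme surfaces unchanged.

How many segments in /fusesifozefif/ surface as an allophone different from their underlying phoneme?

4

Segments that undergo a rule: /s/ → [z] (rule 4); /s/ → [z] (rule 4); /f/ → [v] (rule 4); /f/ → [v] (rule 4).
All other segments surface unchanged.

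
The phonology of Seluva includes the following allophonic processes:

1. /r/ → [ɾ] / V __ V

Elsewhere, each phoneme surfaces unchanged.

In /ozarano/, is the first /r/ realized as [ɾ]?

Yes

/r/ (between /a/ and /a/) occurs between two vowels → [ɾ] by rule 1.
The actual realization is [ɾ], which matches [ɾ].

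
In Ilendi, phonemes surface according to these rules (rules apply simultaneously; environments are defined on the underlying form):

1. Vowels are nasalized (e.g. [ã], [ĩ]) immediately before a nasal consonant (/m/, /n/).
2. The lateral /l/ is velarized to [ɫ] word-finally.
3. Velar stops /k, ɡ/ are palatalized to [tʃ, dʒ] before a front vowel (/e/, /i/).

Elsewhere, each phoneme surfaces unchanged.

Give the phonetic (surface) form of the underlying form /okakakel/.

[okakatʃeɫ]

/o/ — word-initial; rule 1 does not apply here → [o].
/k/ — between /o/ and /a/; rule 3 does not apply here → [k].
/a/ (between /k/ and /k/): rule 1 targets it, but not before a nasal consonant → unchanged [a].
/k/ — between /a/ and /a/; rule 3 does not apply here → [k].
/a/ — between /k/ and /k/; rule 1 does not apply here → [a].
/k/ (between /a/ and /e/) occurs before a front vowel → [tʃ] by rule 3.
/e/ (between /k/ and /l/): rule 1 targets it, but not before a nasal consonant → unchanged [e].
/l/ meets the environment for rule 2 (word-finally) → [ɫ].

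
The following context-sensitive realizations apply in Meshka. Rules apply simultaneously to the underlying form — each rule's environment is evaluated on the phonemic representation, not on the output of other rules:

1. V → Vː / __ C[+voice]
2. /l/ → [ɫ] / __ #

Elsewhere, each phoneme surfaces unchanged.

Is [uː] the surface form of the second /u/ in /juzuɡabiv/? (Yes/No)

/u/ (between /z/ and /ɡ/) occurs before a voiced consonant → [uː] by rule 1.
The actual realization is [uː], which matches [uː].

Yes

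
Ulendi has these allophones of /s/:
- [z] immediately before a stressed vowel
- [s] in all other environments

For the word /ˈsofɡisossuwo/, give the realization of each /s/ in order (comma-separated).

Occurrence 1 (position 1): immediately before a stressed vowel → [z].
Occurrence 2 (position 6): no conditioning environment matches → elsewhere allophone [s].
Occurrence 3 (position 8): no conditioning environment matches → elsewhere allophone [s].
Occurrence 4 (position 9): no conditioning environment matches → elsewhere allophone [s].

[z], [s], [s], [s]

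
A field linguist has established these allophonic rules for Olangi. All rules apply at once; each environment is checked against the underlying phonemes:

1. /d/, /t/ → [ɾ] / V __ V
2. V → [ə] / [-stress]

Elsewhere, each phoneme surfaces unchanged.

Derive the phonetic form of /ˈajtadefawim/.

[ˈajtəɾəfəwəm]

/a/ — word-initial; rule 2 does not apply here → [a].
/j/ (between /a/ and /t/) is unaffected → [j].
/t/ (between /j/ and /a/) is in the target of rule 1 but the environment (between two vowels) is not met → [t].
/a/ — between /t/ and /d/, in an unstressed syllable — surfaces as [ə] (rule 2).
/d/ meets the environment for rule 1 (between two vowels) → [ɾ].
Rule 2 applies to /e/ (between /d/ and /f/: in an unstressed syllable) → [ə].
/f/ (between /e/ and /a/) is unaffected → [f].
Rule 2 applies to /a/ (between /f/ and /w/: in an unstressed syllable) → [ə].
/w/ — not in any rule's target class → [w].
/i/ — between /w/ and /m/, in an unstressed syllable — surfaces as [ə] (rule 2).
/m/ stays [m].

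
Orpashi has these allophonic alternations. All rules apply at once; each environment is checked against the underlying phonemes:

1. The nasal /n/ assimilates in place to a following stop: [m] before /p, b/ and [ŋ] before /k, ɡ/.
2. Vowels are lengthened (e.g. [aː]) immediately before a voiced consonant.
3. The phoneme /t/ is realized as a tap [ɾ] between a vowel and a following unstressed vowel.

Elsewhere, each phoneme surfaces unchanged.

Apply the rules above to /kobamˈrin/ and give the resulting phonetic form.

[koːbaːmˈriːn]

/o/ meets the environment for rule 2 (before a voiced consonant) → [oː].
/a/ meets the environment for rule 2 (before a voiced consonant) → [aː].
/i/ (between /r/ and /n/): before a voiced consonant, so rule 2 applies → [iː].
/n/ — word-final; rule 1 does not apply here → [n].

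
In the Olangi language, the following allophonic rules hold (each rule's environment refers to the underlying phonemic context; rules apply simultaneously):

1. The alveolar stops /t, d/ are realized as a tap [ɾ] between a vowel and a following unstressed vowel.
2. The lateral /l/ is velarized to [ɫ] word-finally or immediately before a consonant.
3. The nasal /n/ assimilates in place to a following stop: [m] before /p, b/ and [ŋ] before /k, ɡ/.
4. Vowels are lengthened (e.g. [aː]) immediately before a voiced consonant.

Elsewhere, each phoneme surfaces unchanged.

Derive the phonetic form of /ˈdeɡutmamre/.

[ˈdeːɡutmaːmre]

/d/ (word-initial) is in the target of rule 1 but the environment (between a vowel and a following unstressed vowel) is not met → [d].
/e/ meets the environment for rule 4 (before a voiced consonant) → [eː].
/ɡ/ stays [ɡ].
/u/ (between /ɡ/ and /t/) is in the target of rule 4 but the environment (before a voiced consonant) is not met → [u].
/t/ (between /u/ and /m/): rule 1 targets it, but not between a vowel and a following unstressed vowel → unchanged [t].
/m/ (between /t/ and /a/): no rule targets it → [m].
/a/ — between /m/ and /m/, before a voiced consonant — surfaces as [aː] (rule 4).
/m/ — not in any rule's target class → [m].
/r/ (between /m/ and /e/): no rule targets it → [r].
/e/ (word-final) is in the target of rule 4 but the environment (before a voiced consonant) is not met → [e].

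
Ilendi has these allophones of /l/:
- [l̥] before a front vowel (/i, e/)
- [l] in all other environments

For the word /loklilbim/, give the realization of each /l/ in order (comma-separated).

Occurrence 1 (position 1): no conditioning environment matches → elsewhere allophone [l].
Occurrence 2 (position 4): before a front vowel (/i, e/) → [l̥].
Occurrence 3 (position 6): no conditioning environment matches → elsewhere allophone [l].

[l], [l̥], [l]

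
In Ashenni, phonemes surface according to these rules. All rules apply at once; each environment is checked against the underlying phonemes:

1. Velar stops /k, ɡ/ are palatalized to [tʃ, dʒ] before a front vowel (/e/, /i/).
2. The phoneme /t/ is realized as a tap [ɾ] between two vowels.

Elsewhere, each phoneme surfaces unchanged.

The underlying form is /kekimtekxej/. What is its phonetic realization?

/k/ (word-initial): before a front vowel, so rule 1 applies → [tʃ].
/e/ (between /k/ and /k/) is unaffected → [e].
/k/ — between /e/ and /i/, before a front vowel — surfaces as [tʃ] (rule 1).
/i/ stays [i].
/m/ (between /i/ and /t/): no rule targets it → [m].
/t/ — between /m/ and /e/; rule 2 does not apply here → [t].
/e/ (between /t/ and /k/): no rule targets it → [e].
/k/ (between /e/ and /x/): rule 1 targets it, but not before a front vowel → unchanged [k].
/x/ stays [x].
/e/ (between /x/ and /j/): no rule targets it → [e].
/j/ stays [j].

[tʃetʃimtekxej]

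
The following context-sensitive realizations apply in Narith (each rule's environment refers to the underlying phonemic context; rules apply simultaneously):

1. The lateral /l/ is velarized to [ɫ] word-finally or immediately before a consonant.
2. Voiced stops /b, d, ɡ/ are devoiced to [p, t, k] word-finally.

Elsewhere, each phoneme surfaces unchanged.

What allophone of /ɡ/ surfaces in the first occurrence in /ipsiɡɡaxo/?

[ɡ]

/ɡ/ (between /i/ and /ɡ/) is in the target of rule 2 but the environment (word-finally) is not met → [ɡ].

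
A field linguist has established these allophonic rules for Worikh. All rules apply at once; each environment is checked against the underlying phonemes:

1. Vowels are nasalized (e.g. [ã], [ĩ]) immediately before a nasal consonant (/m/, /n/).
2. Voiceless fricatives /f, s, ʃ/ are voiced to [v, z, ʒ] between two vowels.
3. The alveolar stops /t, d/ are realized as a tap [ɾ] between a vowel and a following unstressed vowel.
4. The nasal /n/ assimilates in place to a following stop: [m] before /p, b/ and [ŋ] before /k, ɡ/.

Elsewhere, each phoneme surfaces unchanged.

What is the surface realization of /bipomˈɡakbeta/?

/b/ (word-initial) is unaffected → [b].
/i/ (between /b/ and /p/) fails the environment for rule 1, so it stays [i].
/p/ — not in any rule's target class → [p].
/o/ — between /p/ and /m/, before a nasal consonant — surfaces as [õ] (rule 1).
/m/ stays [m].
/ɡ/ (between /m/ and /a/): no rule targets it → [ɡ].
/a/ (between /ɡ/ and /k/) fails the environment for rule 1, so it stays [a].
/k/ (between /a/ and /b/): no rule targets it → [k].
/b/ (between /k/ and /e/) is unaffected → [b].
/e/ (between /b/ and /t/) fails the environment for rule 1, so it stays [e].
Rule 3 applies to /t/ (between /e/ and /a/: between a vowel and a following unstressed vowel) → [ɾ].
/a/ (word-final) fails the environment for rule 1, so it stays [a].

[bipõmˈɡakbeɾa]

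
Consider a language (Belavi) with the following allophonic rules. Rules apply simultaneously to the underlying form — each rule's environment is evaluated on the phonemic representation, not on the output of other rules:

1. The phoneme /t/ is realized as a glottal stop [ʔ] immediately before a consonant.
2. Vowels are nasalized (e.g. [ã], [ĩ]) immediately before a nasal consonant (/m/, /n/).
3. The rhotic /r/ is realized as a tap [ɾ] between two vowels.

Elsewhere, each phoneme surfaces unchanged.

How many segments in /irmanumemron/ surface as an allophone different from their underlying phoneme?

Segments that undergo a rule: /a/ → [ã] (rule 2); /u/ → [ũ] (rule 2); /e/ → [ẽ] (rule 2); /o/ → [õ] (rule 2).
All other segments surface unchanged.

4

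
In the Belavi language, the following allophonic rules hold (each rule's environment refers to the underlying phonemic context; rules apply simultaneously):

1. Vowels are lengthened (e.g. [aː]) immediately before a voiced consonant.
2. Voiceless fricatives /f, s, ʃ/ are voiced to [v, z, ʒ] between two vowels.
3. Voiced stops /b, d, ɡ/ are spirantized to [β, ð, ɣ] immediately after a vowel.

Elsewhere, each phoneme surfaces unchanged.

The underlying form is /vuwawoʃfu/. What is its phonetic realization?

/u/ meets the environment for rule 1 (before a voiced consonant) → [uː].
/a/ — between /w/ and /w/, before a voiced consonant — surfaces as [aː] (rule 1).
/o/ (between /w/ and /ʃ/) fails the environment for rule 1, so it stays [o].
/ʃ/ (between /o/ and /f/) fails the environment for rule 2, so it stays [ʃ].
/f/ (between /ʃ/ and /u/) is in the target of rule 2 but the environment (between two vowels) is not met → [f].
/u/ (word-final): rule 1 targets it, but not before a voiced consonant → unchanged [u].

[vuːwaːwoʃfu]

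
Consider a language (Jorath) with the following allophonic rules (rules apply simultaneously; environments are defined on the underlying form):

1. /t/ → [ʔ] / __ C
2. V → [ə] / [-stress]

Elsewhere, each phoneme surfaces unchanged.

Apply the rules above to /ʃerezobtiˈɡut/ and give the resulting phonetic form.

[ʃərəzəbtəˈɡut]

/e/ (between /ʃ/ and /r/): in an unstressed syllable, so rule 2 applies → [ə].
/e/ (between /r/ and /z/): in an unstressed syllable, so rule 2 applies → [ə].
/o/ — between /z/ and /b/, in an unstressed syllable — surfaces as [ə] (rule 2).
/t/ (between /b/ and /i/) fails the environment for rule 1, so it stays [t].
/i/ meets the environment for rule 2 (in an unstressed syllable) → [ə].
/u/ (between /ɡ/ and /t/): rule 2 targets it, but not in an unstressed syllable → unchanged [u].
/t/ (word-final): rule 1 targets it, but not immediately before a consonant → unchanged [t].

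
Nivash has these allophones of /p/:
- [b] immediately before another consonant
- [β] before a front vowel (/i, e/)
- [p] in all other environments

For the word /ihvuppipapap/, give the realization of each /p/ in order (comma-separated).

Occurrence 1 (position 5): immediately before another consonant → [b].
Occurrence 2 (position 6): before a front vowel (/i, e/) → [β].
Occurrence 3 (position 8): no conditioning environment matches → elsewhere allophone [p].
Occurrence 4 (position 10): no conditioning environment matches → elsewhere allophone [p].
Occurrence 5 (position 12): no conditioning environment matches → elsewhere allophone [p].

[b], [β], [p], [p], [p]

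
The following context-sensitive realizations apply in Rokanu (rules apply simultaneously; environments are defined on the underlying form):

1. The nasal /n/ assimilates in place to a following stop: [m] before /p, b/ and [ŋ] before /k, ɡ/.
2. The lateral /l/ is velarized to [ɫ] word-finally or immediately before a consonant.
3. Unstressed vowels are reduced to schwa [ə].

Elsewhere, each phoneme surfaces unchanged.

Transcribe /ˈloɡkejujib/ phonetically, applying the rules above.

[ˈloɡkəjəjəb]

/l/ — word-initial; rule 2 does not apply here → [l].
/o/ (between /l/ and /ɡ/) is in the target of rule 3 but the environment (in an unstressed syllable) is not met → [o].
Rule 3 applies to /e/ (between /k/ and /j/: in an unstressed syllable) → [ə].
/u/ (between /j/ and /j/): in an unstressed syllable, so rule 3 applies → [ə].
Rule 3 applies to /i/ (between /j/ and /b/: in an unstressed syllable) → [ə].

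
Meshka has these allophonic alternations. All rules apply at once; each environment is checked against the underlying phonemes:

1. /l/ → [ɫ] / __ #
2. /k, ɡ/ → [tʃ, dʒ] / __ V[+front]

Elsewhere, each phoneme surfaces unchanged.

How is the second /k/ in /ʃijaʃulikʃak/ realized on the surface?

/k/ (word-final) is in the target of rule 2 but the environment (before a front vowel) is not met → [k].

[k]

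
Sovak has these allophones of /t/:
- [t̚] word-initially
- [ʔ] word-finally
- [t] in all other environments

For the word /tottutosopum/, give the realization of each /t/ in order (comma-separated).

[t̚], [t], [t], [t]

Occurrence 1 (position 1): word-initially → [t̚].
Occurrence 2 (position 3): no conditioning environment matches → elsewhere allophone [t].
Occurrence 3 (position 4): no conditioning environment matches → elsewhere allophone [t].
Occurrence 4 (position 6): no conditioning environment matches → elsewhere allophone [t].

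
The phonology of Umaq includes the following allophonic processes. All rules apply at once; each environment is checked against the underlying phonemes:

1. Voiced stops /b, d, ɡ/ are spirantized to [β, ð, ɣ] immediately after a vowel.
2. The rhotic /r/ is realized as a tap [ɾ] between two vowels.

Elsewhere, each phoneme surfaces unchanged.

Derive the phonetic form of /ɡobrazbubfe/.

/ɡ/ (word-initial) is in the target of rule 1 but the environment (immediately after a vowel) is not met → [ɡ].
/o/ (between /ɡ/ and /b/) is unaffected → [o].
/b/ — between /o/ and /r/, immediately after a vowel — surfaces as [β] (rule 1).
/r/ (between /b/ and /a/) fails the environment for rule 2, so it stays [r].
/a/ (between /r/ and /z/) is unaffected → [a].
/z/ (between /a/ and /b/): no rule targets it → [z].
/b/ (between /z/ and /u/) fails the environment for rule 1, so it stays [b].
/u/ (between /b/ and /b/): no rule targets it → [u].
/b/ (between /u/ and /f/) occurs immediately after a vowel → [β] by rule 1.
/f/ — not in any rule's target class → [f].
/e/ (word-final) is unaffected → [e].

[ɡoβrazbuβfe]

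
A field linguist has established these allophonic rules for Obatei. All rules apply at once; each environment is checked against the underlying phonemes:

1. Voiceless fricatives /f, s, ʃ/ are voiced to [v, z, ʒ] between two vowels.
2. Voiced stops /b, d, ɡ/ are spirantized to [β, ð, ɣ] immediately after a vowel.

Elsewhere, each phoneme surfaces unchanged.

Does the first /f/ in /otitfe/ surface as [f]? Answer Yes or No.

/f/ — between /t/ and /e/; rule 1 does not apply here → [f].
The actual realization is [f], which matches [f].

Yes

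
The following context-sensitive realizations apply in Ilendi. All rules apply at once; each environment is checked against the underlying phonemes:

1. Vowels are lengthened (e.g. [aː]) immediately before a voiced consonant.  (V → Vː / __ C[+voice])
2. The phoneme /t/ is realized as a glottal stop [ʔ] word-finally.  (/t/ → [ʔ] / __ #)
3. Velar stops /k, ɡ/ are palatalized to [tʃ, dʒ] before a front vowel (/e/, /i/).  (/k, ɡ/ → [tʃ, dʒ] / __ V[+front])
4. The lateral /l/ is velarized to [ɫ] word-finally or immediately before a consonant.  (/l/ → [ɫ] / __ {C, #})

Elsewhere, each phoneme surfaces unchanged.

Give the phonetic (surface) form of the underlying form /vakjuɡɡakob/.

[vakjuːɡɡakoːb]

/v/ (word-initial) is unaffected → [v].
/a/ (between /v/ and /k/) is in the target of rule 1 but the environment (before a voiced consonant) is not met → [a].
/k/ (between /a/ and /j/): rule 3 targets it, but not before a front vowel → unchanged [k].
/j/ (between /k/ and /u/) is unaffected → [j].
Rule 1 applies to /u/ (between /j/ and /ɡ/: before a voiced consonant) → [uː].
/ɡ/ (between /u/ and /ɡ/) fails the environment for rule 3, so it stays [ɡ].
/ɡ/ (between /ɡ/ and /a/) is in the target of rule 3 but the environment (before a front vowel) is not met → [ɡ].
/a/ (between /ɡ/ and /k/) fails the environment for rule 1, so it stays [a].
/k/ (between /a/ and /o/) is in the target of rule 3 but the environment (before a front vowel) is not met → [k].
/o/ (between /k/ and /b/) occurs before a voiced consonant → [oː] by rule 1.
/b/ — not in any rule's target class → [b].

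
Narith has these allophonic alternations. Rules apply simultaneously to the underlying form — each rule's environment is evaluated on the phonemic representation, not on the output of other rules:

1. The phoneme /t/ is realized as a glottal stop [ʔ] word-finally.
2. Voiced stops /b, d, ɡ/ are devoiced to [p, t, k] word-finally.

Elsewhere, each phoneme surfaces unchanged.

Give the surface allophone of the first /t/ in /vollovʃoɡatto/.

[t]

/t/ (between /a/ and /t/): rule 1 targets it, but not word-finally → unchanged [t].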